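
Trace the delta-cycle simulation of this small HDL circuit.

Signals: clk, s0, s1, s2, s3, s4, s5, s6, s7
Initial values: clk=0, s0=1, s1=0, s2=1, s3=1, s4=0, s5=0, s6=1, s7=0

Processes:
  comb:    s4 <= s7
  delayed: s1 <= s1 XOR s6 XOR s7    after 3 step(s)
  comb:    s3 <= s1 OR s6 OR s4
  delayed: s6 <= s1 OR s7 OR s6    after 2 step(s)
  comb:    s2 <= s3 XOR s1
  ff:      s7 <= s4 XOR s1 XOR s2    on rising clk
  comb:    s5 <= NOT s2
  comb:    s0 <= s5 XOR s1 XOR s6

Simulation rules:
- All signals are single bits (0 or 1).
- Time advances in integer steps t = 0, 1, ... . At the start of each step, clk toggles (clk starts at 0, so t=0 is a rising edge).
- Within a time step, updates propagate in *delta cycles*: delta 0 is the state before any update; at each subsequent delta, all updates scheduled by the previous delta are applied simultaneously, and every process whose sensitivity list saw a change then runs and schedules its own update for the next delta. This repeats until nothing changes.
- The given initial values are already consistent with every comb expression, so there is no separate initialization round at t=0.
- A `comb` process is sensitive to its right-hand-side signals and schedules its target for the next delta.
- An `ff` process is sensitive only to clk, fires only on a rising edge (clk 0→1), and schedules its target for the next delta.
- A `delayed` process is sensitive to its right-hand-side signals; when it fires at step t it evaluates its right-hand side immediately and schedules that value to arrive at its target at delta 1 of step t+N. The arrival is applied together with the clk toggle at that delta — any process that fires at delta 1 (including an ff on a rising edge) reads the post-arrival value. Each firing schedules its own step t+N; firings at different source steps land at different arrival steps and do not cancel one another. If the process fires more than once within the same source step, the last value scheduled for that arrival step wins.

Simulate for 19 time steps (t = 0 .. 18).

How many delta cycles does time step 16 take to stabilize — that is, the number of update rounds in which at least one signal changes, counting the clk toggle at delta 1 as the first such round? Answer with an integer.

t0.Δ0 s0=1 s4=0 s3=1 clk=0 s1=0 s5=0 s7=0 s2=1 s6=1
t0.Δ1 s0=1 s4=0 s3=1 clk=1 s1=0 s5=0 s7=0 s2=1 s6=1
t0.Δ2 s0=1 s4=0 s3=1 clk=1 s1=0 s5=0 s7=1 s2=1 s6=1
t0.Δ3 s0=1 s4=1 s3=1 clk=1 s1=0 s5=0 s7=1 s2=1 s6=1
t1.Δ0 s0=1 s4=1 s3=1 clk=1 s1=0 s5=0 s7=1 s2=1 s6=1
t1.Δ1 s0=1 s4=1 s3=1 clk=0 s1=0 s5=0 s7=1 s2=1 s6=1
t2.Δ0 s0=1 s4=1 s3=1 clk=0 s1=0 s5=0 s7=1 s2=1 s6=1
t2.Δ1 s0=1 s4=1 s3=1 clk=1 s1=0 s5=0 s7=1 s2=1 s6=1
t2.Δ2 s0=1 s4=1 s3=1 clk=1 s1=0 s5=0 s7=0 s2=1 s6=1
t2.Δ3 s0=1 s4=0 s3=1 clk=1 s1=0 s5=0 s7=0 s2=1 s6=1
t3.Δ0 s0=1 s4=0 s3=1 clk=1 s1=0 s5=0 s7=0 s2=1 s6=1
t3.Δ1 s0=1 s4=0 s3=1 clk=0 s1=0 s5=0 s7=0 s2=1 s6=1
t4.Δ0 s0=1 s4=0 s3=1 clk=0 s1=0 s5=0 s7=0 s2=1 s6=1
t4.Δ1 s0=1 s4=0 s3=1 clk=1 s1=0 s5=0 s7=0 s2=1 s6=1
t4.Δ2 s0=1 s4=0 s3=1 clk=1 s1=0 s5=0 s7=1 s2=1 s6=1
t4.Δ3 s0=1 s4=1 s3=1 clk=1 s1=0 s5=0 s7=1 s2=1 s6=1
t5.Δ0 s0=1 s4=1 s3=1 clk=1 s1=0 s5=0 s7=1 s2=1 s6=1
t5.Δ1 s0=1 s4=1 s3=1 clk=0 s1=1 s5=0 s7=1 s2=1 s6=1
t5.Δ2 s0=0 s4=1 s3=1 clk=0 s1=1 s5=0 s7=1 s2=0 s6=1
t5.Δ3 s0=0 s4=1 s3=1 clk=0 s1=1 s5=1 s7=1 s2=0 s6=1
t5.Δ4 s0=1 s4=1 s3=1 clk=0 s1=1 s5=1 s7=1 s2=0 s6=1
t6.Δ0 s0=1 s4=1 s3=1 clk=0 s1=1 s5=1 s7=1 s2=0 s6=1
t6.Δ1 s0=1 s4=1 s3=1 clk=1 s1=1 s5=1 s7=1 s2=0 s6=1
t6.Δ2 s0=1 s4=1 s3=1 clk=1 s1=1 s5=1 s7=0 s2=0 s6=1
t6.Δ3 s0=1 s4=0 s3=1 clk=1 s1=1 s5=1 s7=0 s2=0 s6=1
t7.Δ0 s0=1 s4=0 s3=1 clk=1 s1=1 s5=1 s7=0 s2=0 s6=1
t7.Δ1 s0=1 s4=0 s3=1 clk=0 s1=0 s5=1 s7=0 s2=0 s6=1
t7.Δ2 s0=0 s4=0 s3=1 clk=0 s1=0 s5=1 s7=0 s2=1 s6=1
t7.Δ3 s0=0 s4=0 s3=1 clk=0 s1=0 s5=0 s7=0 s2=1 s6=1
t7.Δ4 s0=1 s4=0 s3=1 clk=0 s1=0 s5=0 s7=0 s2=1 s6=1
t8.Δ0 s0=1 s4=0 s3=1 clk=0 s1=0 s5=0 s7=0 s2=1 s6=1
t8.Δ1 s0=1 s4=0 s3=1 clk=1 s1=1 s5=0 s7=0 s2=1 s6=1
t8.Δ2 s0=0 s4=0 s3=1 clk=1 s1=1 s5=0 s7=0 s2=0 s6=1
t8.Δ3 s0=0 s4=0 s3=1 clk=1 s1=1 s5=1 s7=0 s2=0 s6=1
t8.Δ4 s0=1 s4=0 s3=1 clk=1 s1=1 s5=1 s7=0 s2=0 s6=1
t9.Δ0 s0=1 s4=0 s3=1 clk=1 s1=1 s5=1 s7=0 s2=0 s6=1
t9.Δ1 s0=1 s4=0 s3=1 clk=0 s1=0 s5=1 s7=0 s2=0 s6=1
t9.Δ2 s0=0 s4=0 s3=1 clk=0 s1=0 s5=1 s7=0 s2=1 s6=1
t9.Δ3 s0=0 s4=0 s3=1 clk=0 s1=0 s5=0 s7=0 s2=1 s6=1
t9.Δ4 s0=1 s4=0 s3=1 clk=0 s1=0 s5=0 s7=0 s2=1 s6=1
t10.Δ0 s0=1 s4=0 s3=1 clk=0 s1=0 s5=0 s7=0 s2=1 s6=1
t10.Δ1 s0=1 s4=0 s3=1 clk=1 s1=1 s5=0 s7=0 s2=1 s6=1
t10.Δ2 s0=0 s4=0 s3=1 clk=1 s1=1 s5=0 s7=0 s2=0 s6=1
t10.Δ3 s0=0 s4=0 s3=1 clk=1 s1=1 s5=1 s7=0 s2=0 s6=1
t10.Δ4 s0=1 s4=0 s3=1 clk=1 s1=1 s5=1 s7=0 s2=0 s6=1
t11.Δ0 s0=1 s4=0 s3=1 clk=1 s1=1 s5=1 s7=0 s2=0 s6=1
t11.Δ1 s0=1 s4=0 s3=1 clk=0 s1=0 s5=1 s7=0 s2=0 s6=1
t11.Δ2 s0=0 s4=0 s3=1 clk=0 s1=0 s5=1 s7=0 s2=1 s6=1
t11.Δ3 s0=0 s4=0 s3=1 clk=0 s1=0 s5=0 s7=0 s2=1 s6=1
t11.Δ4 s0=1 s4=0 s3=1 clk=0 s1=0 s5=0 s7=0 s2=1 s6=1
t12.Δ0 s0=1 s4=0 s3=1 clk=0 s1=0 s5=0 s7=0 s2=1 s6=1
t12.Δ1 s0=1 s4=0 s3=1 clk=1 s1=1 s5=0 s7=0 s2=1 s6=1
t12.Δ2 s0=0 s4=0 s3=1 clk=1 s1=1 s5=0 s7=0 s2=0 s6=1
t12.Δ3 s0=0 s4=0 s3=1 clk=1 s1=1 s5=1 s7=0 s2=0 s6=1
t12.Δ4 s0=1 s4=0 s3=1 clk=1 s1=1 s5=1 s7=0 s2=0 s6=1
t13.Δ0 s0=1 s4=0 s3=1 clk=1 s1=1 s5=1 s7=0 s2=0 s6=1
t13.Δ1 s0=1 s4=0 s3=1 clk=0 s1=0 s5=1 s7=0 s2=0 s6=1
t13.Δ2 s0=0 s4=0 s3=1 clk=0 s1=0 s5=1 s7=0 s2=1 s6=1
t13.Δ3 s0=0 s4=0 s3=1 clk=0 s1=0 s5=0 s7=0 s2=1 s6=1
t13.Δ4 s0=1 s4=0 s3=1 clk=0 s1=0 s5=0 s7=0 s2=1 s6=1
t14.Δ0 s0=1 s4=0 s3=1 clk=0 s1=0 s5=0 s7=0 s2=1 s6=1
t14.Δ1 s0=1 s4=0 s3=1 clk=1 s1=1 s5=0 s7=0 s2=1 s6=1
t14.Δ2 s0=0 s4=0 s3=1 clk=1 s1=1 s5=0 s7=0 s2=0 s6=1
t14.Δ3 s0=0 s4=0 s3=1 clk=1 s1=1 s5=1 s7=0 s2=0 s6=1
t14.Δ4 s0=1 s4=0 s3=1 clk=1 s1=1 s5=1 s7=0 s2=0 s6=1
t15.Δ0 s0=1 s4=0 s3=1 clk=1 s1=1 s5=1 s7=0 s2=0 s6=1
t15.Δ1 s0=1 s4=0 s3=1 clk=0 s1=0 s5=1 s7=0 s2=0 s6=1
t15.Δ2 s0=0 s4=0 s3=1 clk=0 s1=0 s5=1 s7=0 s2=1 s6=1
t15.Δ3 s0=0 s4=0 s3=1 clk=0 s1=0 s5=0 s7=0 s2=1 s6=1
t15.Δ4 s0=1 s4=0 s3=1 clk=0 s1=0 s5=0 s7=0 s2=1 s6=1
t16.Δ0 s0=1 s4=0 s3=1 clk=0 s1=0 s5=0 s7=0 s2=1 s6=1
t16.Δ1 s0=1 s4=0 s3=1 clk=1 s1=1 s5=0 s7=0 s2=1 s6=1
t16.Δ2 s0=0 s4=0 s3=1 clk=1 s1=1 s5=0 s7=0 s2=0 s6=1
t16.Δ3 s0=0 s4=0 s3=1 clk=1 s1=1 s5=1 s7=0 s2=0 s6=1
t16.Δ4 s0=1 s4=0 s3=1 clk=1 s1=1 s5=1 s7=0 s2=0 s6=1
t17.Δ0 s0=1 s4=0 s3=1 clk=1 s1=1 s5=1 s7=0 s2=0 s6=1
t17.Δ1 s0=1 s4=0 s3=1 clk=0 s1=0 s5=1 s7=0 s2=0 s6=1
t17.Δ2 s0=0 s4=0 s3=1 clk=0 s1=0 s5=1 s7=0 s2=1 s6=1
t17.Δ3 s0=0 s4=0 s3=1 clk=0 s1=0 s5=0 s7=0 s2=1 s6=1
t17.Δ4 s0=1 s4=0 s3=1 clk=0 s1=0 s5=0 s7=0 s2=1 s6=1
t18.Δ0 s0=1 s4=0 s3=1 clk=0 s1=0 s5=0 s7=0 s2=1 s6=1
t18.Δ1 s0=1 s4=0 s3=1 clk=1 s1=1 s5=0 s7=0 s2=1 s6=1
t18.Δ2 s0=0 s4=0 s3=1 clk=1 s1=1 s5=0 s7=0 s2=0 s6=1
t18.Δ3 s0=0 s4=0 s3=1 clk=1 s1=1 s5=1 s7=0 s2=0 s6=1
t18.Δ4 s0=1 s4=0 s3=1 clk=1 s1=1 s5=1 s7=0 s2=0 s6=1

4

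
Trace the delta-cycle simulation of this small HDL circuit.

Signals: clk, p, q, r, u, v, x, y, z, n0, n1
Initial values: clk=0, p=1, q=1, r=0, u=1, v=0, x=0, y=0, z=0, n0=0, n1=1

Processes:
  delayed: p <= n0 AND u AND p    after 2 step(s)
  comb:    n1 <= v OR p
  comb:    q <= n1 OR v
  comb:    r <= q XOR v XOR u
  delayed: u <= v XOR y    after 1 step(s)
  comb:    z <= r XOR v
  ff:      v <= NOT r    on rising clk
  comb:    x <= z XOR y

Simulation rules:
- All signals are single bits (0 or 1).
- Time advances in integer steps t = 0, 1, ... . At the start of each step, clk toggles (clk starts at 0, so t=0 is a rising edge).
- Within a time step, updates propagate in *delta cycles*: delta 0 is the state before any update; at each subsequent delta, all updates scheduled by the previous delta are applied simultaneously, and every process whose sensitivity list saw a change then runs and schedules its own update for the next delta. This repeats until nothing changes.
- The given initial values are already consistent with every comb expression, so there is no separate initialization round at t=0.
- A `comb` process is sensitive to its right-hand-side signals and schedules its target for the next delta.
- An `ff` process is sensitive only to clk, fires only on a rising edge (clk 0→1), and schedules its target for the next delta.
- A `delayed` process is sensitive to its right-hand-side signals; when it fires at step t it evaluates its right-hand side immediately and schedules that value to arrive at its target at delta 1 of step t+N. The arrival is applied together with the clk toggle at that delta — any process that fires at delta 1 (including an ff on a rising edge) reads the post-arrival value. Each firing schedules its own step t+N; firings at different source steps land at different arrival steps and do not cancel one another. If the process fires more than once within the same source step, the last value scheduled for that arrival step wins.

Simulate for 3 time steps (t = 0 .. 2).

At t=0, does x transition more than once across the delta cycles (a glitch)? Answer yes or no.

t=0 Δ0: v=0 u=1 r=0 y=0 z=0 q=1 p=1 clk=0 n1=1 n0=0 x=0
  Δ1: clk:0→1
  Δ2: v:0→1
  Δ3: r:0→1, z:0→1
  Δ4: z:1→0, x:0→1
  Δ5: x:1→0
  (5Δ to stable)
t=1 Δ0: v=1 u=1 r=1 y=0 z=0 q=1 p=1 clk=1 n1=1 n0=0 x=0
  Δ1: clk:1→0
  (1Δ to stable)
t=2 Δ0: v=1 u=1 r=1 y=0 z=0 q=1 p=1 clk=0 n1=1 n0=0 x=0
  Δ1: clk:0→1
  Δ2: v:1→0
  Δ3: r:1→0, z:0→1
  Δ4: z:1→0, x:0→1
  Δ5: x:1→0
  (5Δ to stable)

yes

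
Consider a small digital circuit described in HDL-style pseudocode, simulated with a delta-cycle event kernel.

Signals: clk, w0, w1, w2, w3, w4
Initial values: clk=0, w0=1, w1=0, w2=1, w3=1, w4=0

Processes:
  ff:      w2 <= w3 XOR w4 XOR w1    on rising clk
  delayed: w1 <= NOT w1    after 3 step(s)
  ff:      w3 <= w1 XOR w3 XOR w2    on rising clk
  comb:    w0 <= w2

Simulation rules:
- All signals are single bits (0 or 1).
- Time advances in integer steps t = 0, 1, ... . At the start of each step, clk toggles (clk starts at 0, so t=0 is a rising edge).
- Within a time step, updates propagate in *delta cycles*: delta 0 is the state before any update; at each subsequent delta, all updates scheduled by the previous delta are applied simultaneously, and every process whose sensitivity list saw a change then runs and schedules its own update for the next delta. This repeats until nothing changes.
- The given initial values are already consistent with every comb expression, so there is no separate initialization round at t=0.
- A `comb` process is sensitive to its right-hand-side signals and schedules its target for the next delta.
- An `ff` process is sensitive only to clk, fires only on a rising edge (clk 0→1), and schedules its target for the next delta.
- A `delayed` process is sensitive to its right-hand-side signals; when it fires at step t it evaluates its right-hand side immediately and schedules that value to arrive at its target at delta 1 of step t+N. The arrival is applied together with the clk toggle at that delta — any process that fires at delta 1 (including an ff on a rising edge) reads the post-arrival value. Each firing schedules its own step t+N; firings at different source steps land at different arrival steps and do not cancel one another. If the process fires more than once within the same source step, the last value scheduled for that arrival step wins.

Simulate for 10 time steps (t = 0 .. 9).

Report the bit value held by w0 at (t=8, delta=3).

t=0 Δ0: w0=1 w4=0 w2=1 w1=0 w3=1 clk=0
  Δ1: clk:0→1
  Δ2: w3:1→0
  (2Δ to stable)
t=1 Δ0: w0=1 w4=0 w2=1 w1=0 w3=0 clk=1
  Δ1: clk:1→0
  (1Δ to stable)
t=2 Δ0: w0=1 w4=0 w2=1 w1=0 w3=0 clk=0
  Δ1: clk:0→1
  Δ2: w2:1→0, w3:0→1
  Δ3: w0:1→0
  (3Δ to stable)
t=3 Δ0: w0=0 w4=0 w2=0 w1=0 w3=1 clk=1
  Δ1: clk:1→0
  (1Δ to stable)
t=4 Δ0: w0=0 w4=0 w2=0 w1=0 w3=1 clk=0
  Δ1: clk:0→1
  Δ2: w2:0→1
  Δ3: w0:0→1
  (3Δ to stable)
t=5 Δ0: w0=1 w4=0 w2=1 w1=0 w3=1 clk=1
  Δ1: clk:1→0
  (1Δ to stable)
t=6 Δ0: w0=1 w4=0 w2=1 w1=0 w3=1 clk=0
  Δ1: clk:0→1
  Δ2: w3:1→0
  (2Δ to stable)
t=7 Δ0: w0=1 w4=0 w2=1 w1=0 w3=0 clk=1
  Δ1: clk:1→0
  (1Δ to stable)
t=8 Δ0: w0=1 w4=0 w2=1 w1=0 w3=0 clk=0
  Δ1: clk:0→1
  Δ2: w2:1→0, w3:0→1
  Δ3: w0:1→0
  (3Δ to stable)
t=9 Δ0: w0=0 w4=0 w2=0 w1=0 w3=1 clk=1
  Δ1: clk:1→0
  (1Δ to stable)

0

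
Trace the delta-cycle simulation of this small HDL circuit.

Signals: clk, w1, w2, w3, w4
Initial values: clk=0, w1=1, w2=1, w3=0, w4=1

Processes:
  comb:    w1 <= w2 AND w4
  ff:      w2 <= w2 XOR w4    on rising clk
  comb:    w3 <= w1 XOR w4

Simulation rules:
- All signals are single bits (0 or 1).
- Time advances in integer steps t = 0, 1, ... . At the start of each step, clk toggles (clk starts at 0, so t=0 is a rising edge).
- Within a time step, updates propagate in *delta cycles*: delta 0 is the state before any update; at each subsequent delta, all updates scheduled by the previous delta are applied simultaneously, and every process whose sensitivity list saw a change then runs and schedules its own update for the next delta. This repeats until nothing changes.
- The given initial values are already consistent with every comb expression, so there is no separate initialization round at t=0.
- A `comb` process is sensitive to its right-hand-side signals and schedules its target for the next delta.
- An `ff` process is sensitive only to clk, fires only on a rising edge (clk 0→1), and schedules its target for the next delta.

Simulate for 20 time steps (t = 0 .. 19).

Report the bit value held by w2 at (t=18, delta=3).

1

t=0 Δ0: w4=1 w1=1 w2=1 w3=0 clk=0
  Δ1: clk:0→1
  Δ2: w2:1→0
  Δ3: w1:1→0
  Δ4: w3:0→1
  (4Δ to stable)
t=1 Δ0: w4=1 w1=0 w2=0 w3=1 clk=1
  Δ1: clk:1→0
  (1Δ to stable)
t=2 Δ0: w4=1 w1=0 w2=0 w3=1 clk=0
  Δ1: clk:0→1
  Δ2: w2:0→1
  Δ3: w1:0→1
  Δ4: w3:1→0
  (4Δ to stable)
t=3 Δ0: w4=1 w1=1 w2=1 w3=0 clk=1
  Δ1: clk:1→0
  (1Δ to stable)
t=4 Δ0: w4=1 w1=1 w2=1 w3=0 clk=0
  Δ1: clk:0→1
  Δ2: w2:1→0
  Δ3: w1:1→0
  Δ4: w3:0→1
  (4Δ to stable)
t=5 Δ0: w4=1 w1=0 w2=0 w3=1 clk=1
  Δ1: clk:1→0
  (1Δ to stable)
t=6 Δ0: w4=1 w1=0 w2=0 w3=1 clk=0
  Δ1: clk:0→1
  Δ2: w2:0→1
  Δ3: w1:0→1
  Δ4: w3:1→0
  (4Δ to stable)
t=7 Δ0: w4=1 w1=1 w2=1 w3=0 clk=1
  Δ1: clk:1→0
  (1Δ to stable)
t=8 Δ0: w4=1 w1=1 w2=1 w3=0 clk=0
  Δ1: clk:0→1
  Δ2: w2:1→0
  Δ3: w1:1→0
  Δ4: w3:0→1
  (4Δ to stable)
t=9 Δ0: w4=1 w1=0 w2=0 w3=1 clk=1
  Δ1: clk:1→0
  (1Δ to stable)
t=10 Δ0: w4=1 w1=0 w2=0 w3=1 clk=0
  Δ1: clk:0→1
  Δ2: w2:0→1
  Δ3: w1:0→1
  Δ4: w3:1→0
  (4Δ to stable)
t=11 Δ0: w4=1 w1=1 w2=1 w3=0 clk=1
  Δ1: clk:1→0
  (1Δ to stable)
t=12 Δ0: w4=1 w1=1 w2=1 w3=0 clk=0
  Δ1: clk:0→1
  Δ2: w2:1→0
  Δ3: w1:1→0
  Δ4: w3:0→1
  (4Δ to stable)
t=13 Δ0: w4=1 w1=0 w2=0 w3=1 clk=1
  Δ1: clk:1→0
  (1Δ to stable)
t=14 Δ0: w4=1 w1=0 w2=0 w3=1 clk=0
  Δ1: clk:0→1
  Δ2: w2:0→1
  Δ3: w1:0→1
  Δ4: w3:1→0
  (4Δ to stable)
t=15 Δ0: w4=1 w1=1 w2=1 w3=0 clk=1
  Δ1: clk:1→0
  (1Δ to stable)
t=16 Δ0: w4=1 w1=1 w2=1 w3=0 clk=0
  Δ1: clk:0→1
  Δ2: w2:1→0
  Δ3: w1:1→0
  Δ4: w3:0→1
  (4Δ to stable)
t=17 Δ0: w4=1 w1=0 w2=0 w3=1 clk=1
  Δ1: clk:1→0
  (1Δ to stable)
t=18 Δ0: w4=1 w1=0 w2=0 w3=1 clk=0
  Δ1: clk:0→1
  Δ2: w2:0→1
  Δ3: w1:0→1
  Δ4: w3:1→0
  (4Δ to stable)
t=19 Δ0: w4=1 w1=1 w2=1 w3=0 clk=1
  Δ1: clk:1→0
  (1Δ to stable)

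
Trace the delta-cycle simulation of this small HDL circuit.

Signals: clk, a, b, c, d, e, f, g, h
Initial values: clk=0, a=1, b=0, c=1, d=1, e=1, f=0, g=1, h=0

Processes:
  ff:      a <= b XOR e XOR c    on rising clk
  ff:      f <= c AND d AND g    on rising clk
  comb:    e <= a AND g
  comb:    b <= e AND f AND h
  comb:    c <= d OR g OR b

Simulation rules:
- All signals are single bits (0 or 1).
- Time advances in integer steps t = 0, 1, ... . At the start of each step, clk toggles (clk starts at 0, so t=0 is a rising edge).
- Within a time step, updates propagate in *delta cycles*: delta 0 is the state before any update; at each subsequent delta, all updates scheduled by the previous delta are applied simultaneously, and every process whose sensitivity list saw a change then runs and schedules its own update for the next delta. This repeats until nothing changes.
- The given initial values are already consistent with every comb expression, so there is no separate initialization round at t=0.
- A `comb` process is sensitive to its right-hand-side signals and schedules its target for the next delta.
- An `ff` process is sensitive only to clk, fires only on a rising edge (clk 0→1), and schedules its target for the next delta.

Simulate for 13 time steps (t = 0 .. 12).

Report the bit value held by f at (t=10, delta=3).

t0.Δ0 d=1 e=1 b=0 g=1 f=0 h=0 clk=0 c=1 a=1
t0.Δ1 d=1 e=1 b=0 g=1 f=0 h=0 clk=1 c=1 a=1
t0.Δ2 d=1 e=1 b=0 g=1 f=1 h=0 clk=1 c=1 a=0
t0.Δ3 d=1 e=0 b=0 g=1 f=1 h=0 clk=1 c=1 a=0
t1.Δ0 d=1 e=0 b=0 g=1 f=1 h=0 clk=1 c=1 a=0
t1.Δ1 d=1 e=0 b=0 g=1 f=1 h=0 clk=0 c=1 a=0
t2.Δ0 d=1 e=0 b=0 g=1 f=1 h=0 clk=0 c=1 a=0
t2.Δ1 d=1 e=0 b=0 g=1 f=1 h=0 clk=1 c=1 a=0
t2.Δ2 d=1 e=0 b=0 g=1 f=1 h=0 clk=1 c=1 a=1
t2.Δ3 d=1 e=1 b=0 g=1 f=1 h=0 clk=1 c=1 a=1
t3.Δ0 d=1 e=1 b=0 g=1 f=1 h=0 clk=1 c=1 a=1
t3.Δ1 d=1 e=1 b=0 g=1 f=1 h=0 clk=0 c=1 a=1
t4.Δ0 d=1 e=1 b=0 g=1 f=1 h=0 clk=0 c=1 a=1
t4.Δ1 d=1 e=1 b=0 g=1 f=1 h=0 clk=1 c=1 a=1
t4.Δ2 d=1 e=1 b=0 g=1 f=1 h=0 clk=1 c=1 a=0
t4.Δ3 d=1 e=0 b=0 g=1 f=1 h=0 clk=1 c=1 a=0
t5.Δ0 d=1 e=0 b=0 g=1 f=1 h=0 clk=1 c=1 a=0
t5.Δ1 d=1 e=0 b=0 g=1 f=1 h=0 clk=0 c=1 a=0
t6.Δ0 d=1 e=0 b=0 g=1 f=1 h=0 clk=0 c=1 a=0
t6.Δ1 d=1 e=0 b=0 g=1 f=1 h=0 clk=1 c=1 a=0
t6.Δ2 d=1 e=0 b=0 g=1 f=1 h=0 clk=1 c=1 a=1
t6.Δ3 d=1 e=1 b=0 g=1 f=1 h=0 clk=1 c=1 a=1
t7.Δ0 d=1 e=1 b=0 g=1 f=1 h=0 clk=1 c=1 a=1
t7.Δ1 d=1 e=1 b=0 g=1 f=1 h=0 clk=0 c=1 a=1
t8.Δ0 d=1 e=1 b=0 g=1 f=1 h=0 clk=0 c=1 a=1
t8.Δ1 d=1 e=1 b=0 g=1 f=1 h=0 clk=1 c=1 a=1
t8.Δ2 d=1 e=1 b=0 g=1 f=1 h=0 clk=1 c=1 a=0
t8.Δ3 d=1 e=0 b=0 g=1 f=1 h=0 clk=1 c=1 a=0
t9.Δ0 d=1 e=0 b=0 g=1 f=1 h=0 clk=1 c=1 a=0
t9.Δ1 d=1 e=0 b=0 g=1 f=1 h=0 clk=0 c=1 a=0
t10.Δ0 d=1 e=0 b=0 g=1 f=1 h=0 clk=0 c=1 a=0
t10.Δ1 d=1 e=0 b=0 g=1 f=1 h=0 clk=1 c=1 a=0
t10.Δ2 d=1 e=0 b=0 g=1 f=1 h=0 clk=1 c=1 a=1
t10.Δ3 d=1 e=1 b=0 g=1 f=1 h=0 clk=1 c=1 a=1
t11.Δ0 d=1 e=1 b=0 g=1 f=1 h=0 clk=1 c=1 a=1
t11.Δ1 d=1 e=1 b=0 g=1 f=1 h=0 clk=0 c=1 a=1
t12.Δ0 d=1 e=1 b=0 g=1 f=1 h=0 clk=0 c=1 a=1
t12.Δ1 d=1 e=1 b=0 g=1 f=1 h=0 clk=1 c=1 a=1
t12.Δ2 d=1 e=1 b=0 g=1 f=1 h=0 clk=1 c=1 a=0
t12.Δ3 d=1 e=0 b=0 g=1 f=1 h=0 clk=1 c=1 a=0

1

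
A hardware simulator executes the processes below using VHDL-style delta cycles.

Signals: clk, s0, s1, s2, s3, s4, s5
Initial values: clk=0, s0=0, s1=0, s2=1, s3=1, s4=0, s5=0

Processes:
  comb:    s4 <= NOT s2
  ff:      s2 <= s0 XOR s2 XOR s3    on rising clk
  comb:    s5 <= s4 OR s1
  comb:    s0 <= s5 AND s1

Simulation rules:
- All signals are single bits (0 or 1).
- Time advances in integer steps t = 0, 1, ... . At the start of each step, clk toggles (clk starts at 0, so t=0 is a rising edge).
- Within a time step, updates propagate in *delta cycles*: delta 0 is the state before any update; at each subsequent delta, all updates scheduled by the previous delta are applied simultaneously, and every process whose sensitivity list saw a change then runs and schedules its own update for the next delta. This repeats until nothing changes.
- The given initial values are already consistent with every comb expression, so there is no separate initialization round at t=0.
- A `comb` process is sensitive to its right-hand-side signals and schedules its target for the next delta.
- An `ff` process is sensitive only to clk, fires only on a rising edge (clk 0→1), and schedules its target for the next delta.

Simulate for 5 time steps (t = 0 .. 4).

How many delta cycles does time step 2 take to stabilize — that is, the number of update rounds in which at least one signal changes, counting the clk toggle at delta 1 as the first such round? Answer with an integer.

4

t=0 Δ0: clk=0 s0=0 s2=1 s5=0 s4=0 s1=0 s3=1
  Δ1: clk:0→1
  Δ2: s2:1→0
  Δ3: s4:0→1
  Δ4: s5:0→1
  (4Δ to stable)
t=1 Δ0: clk=1 s0=0 s2=0 s5=1 s4=1 s1=0 s3=1
  Δ1: clk:1→0
  (1Δ to stable)
t=2 Δ0: clk=0 s0=0 s2=0 s5=1 s4=1 s1=0 s3=1
  Δ1: clk:0→1
  Δ2: s2:0→1
  Δ3: s4:1→0
  Δ4: s5:1→0
  (4Δ to stable)
t=3 Δ0: clk=1 s0=0 s2=1 s5=0 s4=0 s1=0 s3=1
  Δ1: clk:1→0
  (1Δ to stable)
t=4 Δ0: clk=0 s0=0 s2=1 s5=0 s4=0 s1=0 s3=1
  Δ1: clk:0→1
  Δ2: s2:1→0
  Δ3: s4:0→1
  Δ4: s5:0→1
  (4Δ to stable)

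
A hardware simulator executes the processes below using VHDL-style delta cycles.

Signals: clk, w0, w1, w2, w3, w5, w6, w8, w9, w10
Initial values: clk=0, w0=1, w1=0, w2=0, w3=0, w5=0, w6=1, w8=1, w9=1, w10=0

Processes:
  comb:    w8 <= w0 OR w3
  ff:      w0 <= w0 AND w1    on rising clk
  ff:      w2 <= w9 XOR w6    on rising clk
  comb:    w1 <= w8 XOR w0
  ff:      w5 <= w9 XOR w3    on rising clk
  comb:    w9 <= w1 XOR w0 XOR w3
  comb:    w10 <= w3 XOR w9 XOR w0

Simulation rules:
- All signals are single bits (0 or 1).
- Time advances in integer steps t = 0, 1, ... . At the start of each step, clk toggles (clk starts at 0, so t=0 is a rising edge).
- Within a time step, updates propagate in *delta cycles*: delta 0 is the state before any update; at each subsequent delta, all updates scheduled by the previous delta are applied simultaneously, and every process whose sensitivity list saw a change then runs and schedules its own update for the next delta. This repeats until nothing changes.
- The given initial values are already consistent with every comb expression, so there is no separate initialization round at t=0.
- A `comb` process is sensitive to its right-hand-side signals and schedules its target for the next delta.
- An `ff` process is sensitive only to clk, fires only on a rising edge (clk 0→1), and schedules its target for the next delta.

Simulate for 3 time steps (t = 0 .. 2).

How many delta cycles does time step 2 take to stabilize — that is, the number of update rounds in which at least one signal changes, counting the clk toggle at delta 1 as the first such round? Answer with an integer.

[bits: w3,w2,w9,w8,w1,w6,clk,w5,w10,w0]
t=0: Δ0=0011010001 Δ1=0011011001 Δ2=0011011100 Δ3=0000111110 Δ4=0010011100 Δ5=0000011110 Δ6=0000011100 | 6Δ
t=1: Δ0=0000011100 Δ1=0000010100 | 1Δ
t=2: Δ0=0000010100 Δ1=0000011100 Δ2=0100011000 | 2Δ

2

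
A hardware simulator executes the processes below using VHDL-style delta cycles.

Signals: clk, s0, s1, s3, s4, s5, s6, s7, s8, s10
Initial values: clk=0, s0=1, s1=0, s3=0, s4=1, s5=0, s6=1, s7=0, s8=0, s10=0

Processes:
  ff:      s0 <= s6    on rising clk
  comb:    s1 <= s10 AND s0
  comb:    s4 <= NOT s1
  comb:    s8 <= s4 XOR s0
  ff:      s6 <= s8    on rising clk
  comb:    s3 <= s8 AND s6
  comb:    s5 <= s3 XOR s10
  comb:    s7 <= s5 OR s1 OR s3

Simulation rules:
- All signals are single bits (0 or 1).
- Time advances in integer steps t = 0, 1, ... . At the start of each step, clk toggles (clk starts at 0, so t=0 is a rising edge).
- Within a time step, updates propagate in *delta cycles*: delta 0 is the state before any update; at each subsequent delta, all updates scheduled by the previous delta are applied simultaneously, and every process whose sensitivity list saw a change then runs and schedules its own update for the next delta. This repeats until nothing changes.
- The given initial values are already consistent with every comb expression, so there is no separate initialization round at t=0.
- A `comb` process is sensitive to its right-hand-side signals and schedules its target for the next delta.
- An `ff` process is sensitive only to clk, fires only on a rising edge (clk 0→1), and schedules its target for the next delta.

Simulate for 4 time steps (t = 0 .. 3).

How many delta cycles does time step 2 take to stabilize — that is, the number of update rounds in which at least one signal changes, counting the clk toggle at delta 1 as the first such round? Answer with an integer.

t0.Δ0 clk=0 s4=1 s0=1 s10=0 s3=0 s5=0 s1=0 s6=1 s7=0 s8=0
t0.Δ1 clk=1 s4=1 s0=1 s10=0 s3=0 s5=0 s1=0 s6=1 s7=0 s8=0
t0.Δ2 clk=1 s4=1 s0=1 s10=0 s3=0 s5=0 s1=0 s6=0 s7=0 s8=0
t1.Δ0 clk=1 s4=1 s0=1 s10=0 s3=0 s5=0 s1=0 s6=0 s7=0 s8=0
t1.Δ1 clk=0 s4=1 s0=1 s10=0 s3=0 s5=0 s1=0 s6=0 s7=0 s8=0
t2.Δ0 clk=0 s4=1 s0=1 s10=0 s3=0 s5=0 s1=0 s6=0 s7=0 s8=0
t2.Δ1 clk=1 s4=1 s0=1 s10=0 s3=0 s5=0 s1=0 s6=0 s7=0 s8=0
t2.Δ2 clk=1 s4=1 s0=0 s10=0 s3=0 s5=0 s1=0 s6=0 s7=0 s8=0
t2.Δ3 clk=1 s4=1 s0=0 s10=0 s3=0 s5=0 s1=0 s6=0 s7=0 s8=1
t3.Δ0 clk=1 s4=1 s0=0 s10=0 s3=0 s5=0 s1=0 s6=0 s7=0 s8=1
t3.Δ1 clk=0 s4=1 s0=0 s10=0 s3=0 s5=0 s1=0 s6=0 s7=0 s8=1

3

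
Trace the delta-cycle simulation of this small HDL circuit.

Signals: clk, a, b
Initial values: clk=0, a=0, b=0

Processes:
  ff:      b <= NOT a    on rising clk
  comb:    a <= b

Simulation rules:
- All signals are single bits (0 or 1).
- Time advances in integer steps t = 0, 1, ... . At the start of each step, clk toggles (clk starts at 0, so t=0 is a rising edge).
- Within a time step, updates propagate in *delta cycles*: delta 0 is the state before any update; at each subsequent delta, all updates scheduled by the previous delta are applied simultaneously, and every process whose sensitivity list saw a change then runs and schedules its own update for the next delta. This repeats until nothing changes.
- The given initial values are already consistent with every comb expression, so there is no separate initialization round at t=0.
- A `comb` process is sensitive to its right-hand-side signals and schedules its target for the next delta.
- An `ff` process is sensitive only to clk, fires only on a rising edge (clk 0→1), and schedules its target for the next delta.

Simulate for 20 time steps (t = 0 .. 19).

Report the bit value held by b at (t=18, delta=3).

0

t=0 Δ0: b=0 a=0 clk=0
  Δ1: clk:0→1
  Δ2: b:0→1
  Δ3: a:0→1
  (3Δ to stable)
t=1 Δ0: b=1 a=1 clk=1
  Δ1: clk:1→0
  (1Δ to stable)
t=2 Δ0: b=1 a=1 clk=0
  Δ1: clk:0→1
  Δ2: b:1→0
  Δ3: a:1→0
  (3Δ to stable)
t=3 Δ0: b=0 a=0 clk=1
  Δ1: clk:1→0
  (1Δ to stable)
t=4 Δ0: b=0 a=0 clk=0
  Δ1: clk:0→1
  Δ2: b:0→1
  Δ3: a:0→1
  (3Δ to stable)
t=5 Δ0: b=1 a=1 clk=1
  Δ1: clk:1→0
  (1Δ to stable)
t=6 Δ0: b=1 a=1 clk=0
  Δ1: clk:0→1
  Δ2: b:1→0
  Δ3: a:1→0
  (3Δ to stable)
t=7 Δ0: b=0 a=0 clk=1
  Δ1: clk:1→0
  (1Δ to stable)
t=8 Δ0: b=0 a=0 clk=0
  Δ1: clk:0→1
  Δ2: b:0→1
  Δ3: a:0→1
  (3Δ to stable)
t=9 Δ0: b=1 a=1 clk=1
  Δ1: clk:1→0
  (1Δ to stable)
t=10 Δ0: b=1 a=1 clk=0
  Δ1: clk:0→1
  Δ2: b:1→0
  Δ3: a:1→0
  (3Δ to stable)
t=11 Δ0: b=0 a=0 clk=1
  Δ1: clk:1→0
  (1Δ to stable)
t=12 Δ0: b=0 a=0 clk=0
  Δ1: clk:0→1
  Δ2: b:0→1
  Δ3: a:0→1
  (3Δ to stable)
t=13 Δ0: b=1 a=1 clk=1
  Δ1: clk:1→0
  (1Δ to stable)
t=14 Δ0: b=1 a=1 clk=0
  Δ1: clk:0→1
  Δ2: b:1→0
  Δ3: a:1→0
  (3Δ to stable)
t=15 Δ0: b=0 a=0 clk=1
  Δ1: clk:1→0
  (1Δ to stable)
t=16 Δ0: b=0 a=0 clk=0
  Δ1: clk:0→1
  Δ2: b:0→1
  Δ3: a:0→1
  (3Δ to stable)
t=17 Δ0: b=1 a=1 clk=1
  Δ1: clk:1→0
  (1Δ to stable)
t=18 Δ0: b=1 a=1 clk=0
  Δ1: clk:0→1
  Δ2: b:1→0
  Δ3: a:1→0
  (3Δ to stable)
t=19 Δ0: b=0 a=0 clk=1
  Δ1: clk:1→0
  (1Δ to stable)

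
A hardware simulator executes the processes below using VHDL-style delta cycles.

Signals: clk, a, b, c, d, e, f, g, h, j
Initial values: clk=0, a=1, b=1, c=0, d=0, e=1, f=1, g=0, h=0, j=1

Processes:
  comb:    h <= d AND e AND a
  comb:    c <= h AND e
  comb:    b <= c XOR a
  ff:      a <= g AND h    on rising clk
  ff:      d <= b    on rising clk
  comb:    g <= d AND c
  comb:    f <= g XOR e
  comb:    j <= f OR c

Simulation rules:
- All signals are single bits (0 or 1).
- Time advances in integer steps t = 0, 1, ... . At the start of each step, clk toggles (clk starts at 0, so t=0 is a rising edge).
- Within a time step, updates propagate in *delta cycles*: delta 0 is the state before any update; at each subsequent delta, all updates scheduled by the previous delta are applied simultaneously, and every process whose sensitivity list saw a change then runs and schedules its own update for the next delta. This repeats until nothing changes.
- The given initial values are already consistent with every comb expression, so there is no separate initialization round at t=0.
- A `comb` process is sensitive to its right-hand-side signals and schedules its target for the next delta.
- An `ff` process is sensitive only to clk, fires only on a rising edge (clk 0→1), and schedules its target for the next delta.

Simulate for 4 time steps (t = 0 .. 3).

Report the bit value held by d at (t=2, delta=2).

t0.Δ0 b=1 c=0 d=0 clk=0 j=1 e=1 f=1 a=1 h=0 g=0
t0.Δ1 b=1 c=0 d=0 clk=1 j=1 e=1 f=1 a=1 h=0 g=0
t0.Δ2 b=1 c=0 d=1 clk=1 j=1 e=1 f=1 a=0 h=0 g=0
t0.Δ3 b=0 c=0 d=1 clk=1 j=1 e=1 f=1 a=0 h=0 g=0
t1.Δ0 b=0 c=0 d=1 clk=1 j=1 e=1 f=1 a=0 h=0 g=0
t1.Δ1 b=0 c=0 d=1 clk=0 j=1 e=1 f=1 a=0 h=0 g=0
t2.Δ0 b=0 c=0 d=1 clk=0 j=1 e=1 f=1 a=0 h=0 g=0
t2.Δ1 b=0 c=0 d=1 clk=1 j=1 e=1 f=1 a=0 h=0 g=0
t2.Δ2 b=0 c=0 d=0 clk=1 j=1 e=1 f=1 a=0 h=0 g=0
t3.Δ0 b=0 c=0 d=0 clk=1 j=1 e=1 f=1 a=0 h=0 g=0
t3.Δ1 b=0 c=0 d=0 clk=0 j=1 e=1 f=1 a=0 h=0 g=0

0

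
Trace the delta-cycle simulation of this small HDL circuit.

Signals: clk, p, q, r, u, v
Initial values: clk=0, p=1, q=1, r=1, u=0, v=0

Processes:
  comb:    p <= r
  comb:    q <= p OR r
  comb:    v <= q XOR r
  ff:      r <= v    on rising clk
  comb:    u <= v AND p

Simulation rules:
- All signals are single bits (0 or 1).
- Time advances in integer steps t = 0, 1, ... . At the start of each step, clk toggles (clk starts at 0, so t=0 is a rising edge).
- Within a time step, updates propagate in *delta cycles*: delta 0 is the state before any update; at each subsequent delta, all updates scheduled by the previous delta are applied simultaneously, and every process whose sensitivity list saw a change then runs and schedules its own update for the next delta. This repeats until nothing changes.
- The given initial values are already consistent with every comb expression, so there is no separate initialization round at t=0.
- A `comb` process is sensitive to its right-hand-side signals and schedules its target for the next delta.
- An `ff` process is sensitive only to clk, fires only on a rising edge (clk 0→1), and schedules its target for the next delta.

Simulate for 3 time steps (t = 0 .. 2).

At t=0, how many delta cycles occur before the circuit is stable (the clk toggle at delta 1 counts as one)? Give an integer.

t0.Δ0 r=1 u=0 p=1 q=1 v=0 clk=0
t0.Δ1 r=1 u=0 p=1 q=1 v=0 clk=1
t0.Δ2 r=0 u=0 p=1 q=1 v=0 clk=1
t0.Δ3 r=0 u=0 p=0 q=1 v=1 clk=1
t0.Δ4 r=0 u=0 p=0 q=0 v=1 clk=1
t0.Δ5 r=0 u=0 p=0 q=0 v=0 clk=1
t1.Δ0 r=0 u=0 p=0 q=0 v=0 clk=1
t1.Δ1 r=0 u=0 p=0 q=0 v=0 clk=0
t2.Δ0 r=0 u=0 p=0 q=0 v=0 clk=0
t2.Δ1 r=0 u=0 p=0 q=0 v=0 clk=1

5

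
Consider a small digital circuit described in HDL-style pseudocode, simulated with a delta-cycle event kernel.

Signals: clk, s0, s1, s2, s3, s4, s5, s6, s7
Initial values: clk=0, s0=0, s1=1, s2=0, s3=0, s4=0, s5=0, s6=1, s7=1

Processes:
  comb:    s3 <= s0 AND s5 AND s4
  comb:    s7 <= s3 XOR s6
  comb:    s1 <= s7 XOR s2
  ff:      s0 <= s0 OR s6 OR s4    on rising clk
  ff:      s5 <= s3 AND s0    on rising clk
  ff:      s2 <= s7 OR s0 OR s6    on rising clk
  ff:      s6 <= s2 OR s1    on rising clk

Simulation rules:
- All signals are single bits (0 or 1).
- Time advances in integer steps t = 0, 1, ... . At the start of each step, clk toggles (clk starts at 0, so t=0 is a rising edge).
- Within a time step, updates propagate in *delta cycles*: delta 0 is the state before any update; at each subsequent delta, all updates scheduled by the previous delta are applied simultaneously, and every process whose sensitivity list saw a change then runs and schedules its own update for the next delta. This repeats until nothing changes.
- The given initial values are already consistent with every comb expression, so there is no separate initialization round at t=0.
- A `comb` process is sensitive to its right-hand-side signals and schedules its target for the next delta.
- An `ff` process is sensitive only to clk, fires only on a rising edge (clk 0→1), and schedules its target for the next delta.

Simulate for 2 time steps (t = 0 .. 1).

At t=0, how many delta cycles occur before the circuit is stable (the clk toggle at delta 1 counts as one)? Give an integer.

3

t0.Δ0 s3=0 s0=0 s1=1 s6=1 s5=0 clk=0 s2=0 s4=0 s7=1
t0.Δ1 s3=0 s0=0 s1=1 s6=1 s5=0 clk=1 s2=0 s4=0 s7=1
t0.Δ2 s3=0 s0=1 s1=1 s6=1 s5=0 clk=1 s2=1 s4=0 s7=1
t0.Δ3 s3=0 s0=1 s1=0 s6=1 s5=0 clk=1 s2=1 s4=0 s7=1
t1.Δ0 s3=0 s0=1 s1=0 s6=1 s5=0 clk=1 s2=1 s4=0 s7=1
t1.Δ1 s3=0 s0=1 s1=0 s6=1 s5=0 clk=0 s2=1 s4=0 s7=1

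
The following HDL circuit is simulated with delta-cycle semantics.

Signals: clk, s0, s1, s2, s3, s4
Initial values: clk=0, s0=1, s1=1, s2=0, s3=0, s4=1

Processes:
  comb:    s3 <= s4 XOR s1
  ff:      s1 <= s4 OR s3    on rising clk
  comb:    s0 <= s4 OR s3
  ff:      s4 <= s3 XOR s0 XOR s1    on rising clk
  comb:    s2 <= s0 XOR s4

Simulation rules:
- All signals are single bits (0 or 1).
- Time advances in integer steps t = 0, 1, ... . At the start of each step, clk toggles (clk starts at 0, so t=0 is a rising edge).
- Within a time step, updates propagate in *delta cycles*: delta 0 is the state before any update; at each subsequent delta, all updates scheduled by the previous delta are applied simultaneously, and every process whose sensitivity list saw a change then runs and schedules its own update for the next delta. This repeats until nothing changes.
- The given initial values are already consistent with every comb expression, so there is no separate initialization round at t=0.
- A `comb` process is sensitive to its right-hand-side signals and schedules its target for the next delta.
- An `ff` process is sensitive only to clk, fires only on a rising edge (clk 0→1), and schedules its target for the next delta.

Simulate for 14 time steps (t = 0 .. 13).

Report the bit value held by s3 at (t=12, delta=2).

0

t=0 Δ0: s4=1 clk=0 s3=0 s2=0 s0=1 s1=1
  Δ1: clk:0→1
  Δ2: s4:1→0
  Δ3: s3:0→1, s2:0→1, s0:1→0
  Δ4: s2:1→0, s0:0→1
  Δ5: s2:0→1
  (5Δ to stable)
t=1 Δ0: s4=0 clk=1 s3=1 s2=1 s0=1 s1=1
  Δ1: clk:1→0
  (1Δ to stable)
t=2 Δ0: s4=0 clk=0 s3=1 s2=1 s0=1 s1=1
  Δ1: clk:0→1
  Δ2: s4:0→1
  Δ3: s3:1→0, s2:1→0
  (3Δ to stable)
t=3 Δ0: s4=1 clk=1 s3=0 s2=0 s0=1 s1=1
  Δ1: clk:1→0
  (1Δ to stable)
t=4 Δ0: s4=1 clk=0 s3=0 s2=0 s0=1 s1=1
  Δ1: clk:0→1
  Δ2: s4:1→0
  Δ3: s3:0→1, s2:0→1, s0:1→0
  Δ4: s2:1→0, s0:0→1
  Δ5: s2:0→1
  (5Δ to stable)
t=5 Δ0: s4=0 clk=1 s3=1 s2=1 s0=1 s1=1
  Δ1: clk:1→0
  (1Δ to stable)
t=6 Δ0: s4=0 clk=0 s3=1 s2=1 s0=1 s1=1
  Δ1: clk:0→1
  Δ2: s4:0→1
  Δ3: s3:1→0, s2:1→0
  (3Δ to stable)
t=7 Δ0: s4=1 clk=1 s3=0 s2=0 s0=1 s1=1
  Δ1: clk:1→0
  (1Δ to stable)
t=8 Δ0: s4=1 clk=0 s3=0 s2=0 s0=1 s1=1
  Δ1: clk:0→1
  Δ2: s4:1→0
  Δ3: s3:0→1, s2:0→1, s0:1→0
  Δ4: s2:1→0, s0:0→1
  Δ5: s2:0→1
  (5Δ to stable)
t=9 Δ0: s4=0 clk=1 s3=1 s2=1 s0=1 s1=1
  Δ1: clk:1→0
  (1Δ to stable)
t=10 Δ0: s4=0 clk=0 s3=1 s2=1 s0=1 s1=1
  Δ1: clk:0→1
  Δ2: s4:0→1
  Δ3: s3:1→0, s2:1→0
  (3Δ to stable)
t=11 Δ0: s4=1 clk=1 s3=0 s2=0 s0=1 s1=1
  Δ1: clk:1→0
  (1Δ to stable)
t=12 Δ0: s4=1 clk=0 s3=0 s2=0 s0=1 s1=1
  Δ1: clk:0→1
  Δ2: s4:1→0
  Δ3: s3:0→1, s2:0→1, s0:1→0
  Δ4: s2:1→0, s0:0→1
  Δ5: s2:0→1
  (5Δ to stable)
t=13 Δ0: s4=0 clk=1 s3=1 s2=1 s0=1 s1=1
  Δ1: clk:1→0
  (1Δ to stable)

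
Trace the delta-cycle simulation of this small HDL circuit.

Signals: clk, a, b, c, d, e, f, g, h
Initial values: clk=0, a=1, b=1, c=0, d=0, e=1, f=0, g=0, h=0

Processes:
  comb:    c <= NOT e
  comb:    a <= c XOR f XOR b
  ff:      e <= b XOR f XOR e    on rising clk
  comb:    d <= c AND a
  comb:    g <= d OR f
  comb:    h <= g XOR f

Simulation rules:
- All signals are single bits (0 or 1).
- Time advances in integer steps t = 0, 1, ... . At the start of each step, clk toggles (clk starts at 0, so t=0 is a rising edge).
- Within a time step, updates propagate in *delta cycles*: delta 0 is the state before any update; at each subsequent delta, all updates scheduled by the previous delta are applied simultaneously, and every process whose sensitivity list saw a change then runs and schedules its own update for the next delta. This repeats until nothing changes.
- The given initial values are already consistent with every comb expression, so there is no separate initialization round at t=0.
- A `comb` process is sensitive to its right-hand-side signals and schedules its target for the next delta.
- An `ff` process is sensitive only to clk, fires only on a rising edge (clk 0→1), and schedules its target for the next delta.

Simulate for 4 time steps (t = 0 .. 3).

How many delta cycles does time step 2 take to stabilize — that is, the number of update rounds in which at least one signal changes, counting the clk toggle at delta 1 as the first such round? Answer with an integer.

[bits: c,g,f,clk,a,d,e,h,b]
t=0: Δ0=000010101 Δ1=000110101 Δ2=000110001 Δ3=100110001 Δ4=100101001 Δ5=110100001 Δ6=100100011 Δ7=100100001 | 7Δ
t=1: Δ0=100100001 Δ1=100000001 | 1Δ
t=2: Δ0=100000001 Δ1=100100001 Δ2=100100101 Δ3=000100101 Δ4=000110101 | 4Δ
t=3: Δ0=000110101 Δ1=000010101 | 1Δ

4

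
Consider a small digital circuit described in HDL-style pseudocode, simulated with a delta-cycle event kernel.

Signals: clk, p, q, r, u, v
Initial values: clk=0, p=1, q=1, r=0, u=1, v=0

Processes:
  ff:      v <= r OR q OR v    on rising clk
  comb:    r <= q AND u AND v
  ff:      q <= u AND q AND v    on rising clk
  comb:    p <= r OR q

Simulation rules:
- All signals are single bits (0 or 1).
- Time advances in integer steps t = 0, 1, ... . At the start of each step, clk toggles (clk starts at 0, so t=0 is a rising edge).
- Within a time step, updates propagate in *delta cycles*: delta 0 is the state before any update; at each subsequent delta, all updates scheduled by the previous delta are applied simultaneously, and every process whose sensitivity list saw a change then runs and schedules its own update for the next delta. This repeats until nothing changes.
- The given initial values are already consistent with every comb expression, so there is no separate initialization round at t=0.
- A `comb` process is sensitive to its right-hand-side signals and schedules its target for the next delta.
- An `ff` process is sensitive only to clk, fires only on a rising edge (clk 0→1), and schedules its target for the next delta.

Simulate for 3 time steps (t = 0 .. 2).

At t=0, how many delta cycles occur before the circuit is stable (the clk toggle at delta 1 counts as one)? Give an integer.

[bits: v,p,clk,u,r,q]
t=0: Δ0=010101 Δ1=011101 Δ2=111100 Δ3=101100 | 3Δ
t=1: Δ0=101100 Δ1=100100 | 1Δ
t=2: Δ0=100100 Δ1=101100 | 1Δ

3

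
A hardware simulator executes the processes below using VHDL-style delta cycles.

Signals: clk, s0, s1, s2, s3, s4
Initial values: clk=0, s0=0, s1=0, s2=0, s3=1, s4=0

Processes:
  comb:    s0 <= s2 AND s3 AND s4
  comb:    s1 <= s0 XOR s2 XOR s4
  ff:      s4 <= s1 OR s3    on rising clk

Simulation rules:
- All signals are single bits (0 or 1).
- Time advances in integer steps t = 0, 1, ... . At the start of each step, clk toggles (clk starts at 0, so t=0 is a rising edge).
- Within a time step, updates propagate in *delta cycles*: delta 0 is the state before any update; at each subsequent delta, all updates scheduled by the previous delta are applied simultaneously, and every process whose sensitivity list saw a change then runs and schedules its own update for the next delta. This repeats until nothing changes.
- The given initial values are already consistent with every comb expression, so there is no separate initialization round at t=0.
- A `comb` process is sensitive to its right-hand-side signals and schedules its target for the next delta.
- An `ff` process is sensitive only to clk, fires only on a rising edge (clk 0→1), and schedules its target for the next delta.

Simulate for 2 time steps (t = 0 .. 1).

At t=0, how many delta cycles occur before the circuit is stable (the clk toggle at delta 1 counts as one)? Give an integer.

3

[bits: s3,s2,s0,clk,s1,s4]
t=0: Δ0=100000 Δ1=100100 Δ2=100101 Δ3=100111 | 3Δ
t=1: Δ0=100111 Δ1=100011 | 1Δ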